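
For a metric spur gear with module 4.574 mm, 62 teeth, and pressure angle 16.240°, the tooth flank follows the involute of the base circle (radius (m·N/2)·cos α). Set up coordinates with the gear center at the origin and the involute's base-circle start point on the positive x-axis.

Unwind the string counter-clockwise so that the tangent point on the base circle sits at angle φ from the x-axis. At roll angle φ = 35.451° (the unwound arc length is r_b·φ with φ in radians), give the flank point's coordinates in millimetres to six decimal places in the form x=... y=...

pitch radius r_p = m·N/2 = 4.574·62/2 = 141.794000
base radius r_b = r_p·cos α = 141.794000·cos 16.240° = 136.136232
roll angle φ = 35.451° = 0.61873667 rad
x = r_b·(cos φ + φ·sin φ) = 136.136232·(0.81461184 + 0.61873667·0.58000650) = 159.753573
y = r_b·(sin φ − φ·cos φ) = 136.136232·(0.58000650 − 0.61873667·0.81461184) = 10.343125

x=159.753573 y=10.343125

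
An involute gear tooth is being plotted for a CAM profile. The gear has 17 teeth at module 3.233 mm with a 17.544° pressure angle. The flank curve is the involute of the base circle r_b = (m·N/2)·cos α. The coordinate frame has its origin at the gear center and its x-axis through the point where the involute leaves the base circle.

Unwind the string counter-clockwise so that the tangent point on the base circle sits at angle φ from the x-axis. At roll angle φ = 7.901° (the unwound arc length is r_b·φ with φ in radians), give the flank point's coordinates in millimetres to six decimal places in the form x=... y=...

pitch radius r_p = m·N/2 = 3.233·17/2 = 27.480500
base radius r_b = r_p·cos α = 27.480500·cos 17.544° = 26.202265
roll angle φ = 7.901° = 0.13789846 rad
x = r_b·(cos φ + φ·sin φ) = 26.202265·(0.99050706 + 0.13789846·0.13746183) = 26.450213
y = r_b·(sin φ − φ·cos φ) = 26.202265·(0.13746183 − 0.13789846·0.99050706) = 0.022860

x=26.450213 y=0.022860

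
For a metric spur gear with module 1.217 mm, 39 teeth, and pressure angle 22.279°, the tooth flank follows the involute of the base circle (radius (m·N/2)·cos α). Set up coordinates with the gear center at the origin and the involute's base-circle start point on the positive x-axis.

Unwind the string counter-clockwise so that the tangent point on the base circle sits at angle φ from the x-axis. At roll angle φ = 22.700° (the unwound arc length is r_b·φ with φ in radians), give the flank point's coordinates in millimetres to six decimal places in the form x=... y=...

pitch radius r_p = m·N/2 = 1.217·39/2 = 23.731500
base radius r_b = r_p·cos α = 23.731500·cos 22.279° = 21.959913
roll angle φ = 22.700° = 0.39618974 rad
x = r_b·(cos φ + φ·sin φ) = 21.959913·(0.92253809 + 0.39618974·0.38590604) = 23.616352
y = r_b·(sin φ − φ·cos φ) = 21.959913·(0.38590604 − 0.39618974·0.92253809) = 0.448112

x=23.616352 y=0.448112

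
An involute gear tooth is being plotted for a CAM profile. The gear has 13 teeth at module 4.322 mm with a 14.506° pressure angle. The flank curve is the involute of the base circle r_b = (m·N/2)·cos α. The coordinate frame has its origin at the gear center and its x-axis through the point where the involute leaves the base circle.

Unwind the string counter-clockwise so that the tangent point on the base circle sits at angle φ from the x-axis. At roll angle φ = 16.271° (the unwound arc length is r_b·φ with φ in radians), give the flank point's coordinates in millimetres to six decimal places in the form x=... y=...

pitch radius r_p = m·N/2 = 4.322·13/2 = 28.093000
base radius r_b = r_p·cos α = 28.093000·cos 14.506° = 27.197435
roll angle φ = 16.271° = 0.28398252 rad
x = r_b·(cos φ + φ·sin φ) = 27.197435·(0.95994723 + 0.28398252·0.28018087) = 28.272106
y = r_b·(sin φ − φ·cos φ) = 27.197435·(0.28018087 − 0.28398252·0.95994723) = 0.205956

x=28.272106 y=0.205956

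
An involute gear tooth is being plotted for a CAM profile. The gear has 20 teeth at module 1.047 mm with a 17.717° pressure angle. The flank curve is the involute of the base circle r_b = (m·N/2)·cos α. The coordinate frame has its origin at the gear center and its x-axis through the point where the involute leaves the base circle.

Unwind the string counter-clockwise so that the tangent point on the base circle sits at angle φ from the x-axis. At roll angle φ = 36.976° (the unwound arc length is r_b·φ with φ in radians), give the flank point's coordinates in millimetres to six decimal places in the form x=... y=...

x=11.838996 y=0.856877

pitch radius r_p = m·N/2 = 1.047·20/2 = 10.470000
base radius r_b = r_p·cos α = 10.470000·cos 17.717° = 9.973421
roll angle φ = 36.976° = 0.64535294 rad
x = r_b·(cos φ + φ·sin φ) = 9.973421·(0.79888753 + 0.64535294·0.60148044) = 11.838996
y = r_b·(sin φ − φ·cos φ) = 9.973421·(0.60148044 − 0.64535294·0.79888753) = 0.856877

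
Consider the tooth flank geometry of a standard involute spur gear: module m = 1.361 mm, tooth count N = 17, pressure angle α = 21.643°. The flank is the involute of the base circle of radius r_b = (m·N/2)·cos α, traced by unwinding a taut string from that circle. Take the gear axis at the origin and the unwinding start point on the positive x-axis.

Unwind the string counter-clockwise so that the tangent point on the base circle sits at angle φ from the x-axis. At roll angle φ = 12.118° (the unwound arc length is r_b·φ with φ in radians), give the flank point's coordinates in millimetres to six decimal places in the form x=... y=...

pitch radius r_p = m·N/2 = 1.361·17/2 = 11.568500
base radius r_b = r_p·cos α = 11.568500·cos 21.643° = 10.752920
roll angle φ = 12.118° = 0.21149900 rad
x = r_b·(cos φ + φ·sin φ) = 10.752920·(0.97771733 + 0.21149900·0.20992573) = 10.990736
y = r_b·(sin φ − φ·cos φ) = 10.752920·(0.20992573 − 0.21149900·0.97771733) = 0.033759

x=10.990736 y=0.033759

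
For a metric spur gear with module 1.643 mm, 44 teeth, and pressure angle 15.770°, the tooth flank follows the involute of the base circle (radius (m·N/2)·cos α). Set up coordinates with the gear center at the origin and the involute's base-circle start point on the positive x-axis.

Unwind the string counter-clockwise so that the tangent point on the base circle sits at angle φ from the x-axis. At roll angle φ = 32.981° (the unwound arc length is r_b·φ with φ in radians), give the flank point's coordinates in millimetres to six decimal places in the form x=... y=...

x=40.079829 y=2.139150

pitch radius r_p = m·N/2 = 1.643·44/2 = 36.146000
base radius r_b = r_p·cos α = 36.146000·cos 15.770° = 34.785480
roll angle φ = 32.981° = 0.57562704 rad
x = r_b·(cos φ + φ·sin φ) = 34.785480·(0.83885113 + 0.57562704·0.54436089) = 40.079829
y = r_b·(sin φ − φ·cos φ) = 34.785480·(0.54436089 − 0.57562704·0.83885113) = 2.139150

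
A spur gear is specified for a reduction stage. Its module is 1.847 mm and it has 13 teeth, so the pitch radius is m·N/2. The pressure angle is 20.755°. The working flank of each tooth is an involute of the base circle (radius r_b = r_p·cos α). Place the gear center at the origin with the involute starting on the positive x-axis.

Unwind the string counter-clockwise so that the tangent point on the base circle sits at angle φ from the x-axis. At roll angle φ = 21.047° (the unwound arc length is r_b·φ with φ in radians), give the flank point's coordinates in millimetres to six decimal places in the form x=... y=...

pitch radius r_p = m·N/2 = 1.847·13/2 = 12.005500
base radius r_b = r_p·cos α = 12.005500·cos 20.755° = 11.226395
roll angle φ = 21.047° = 0.36733945 rad
x = r_b·(cos φ + φ·sin φ) = 11.226395·(0.93328614 + 0.36733945·0.35913365) = 11.958469
y = r_b·(sin φ − φ·cos φ) = 11.226395·(0.35913365 − 0.36733945·0.93328614) = 0.183000

x=11.958469 y=0.183000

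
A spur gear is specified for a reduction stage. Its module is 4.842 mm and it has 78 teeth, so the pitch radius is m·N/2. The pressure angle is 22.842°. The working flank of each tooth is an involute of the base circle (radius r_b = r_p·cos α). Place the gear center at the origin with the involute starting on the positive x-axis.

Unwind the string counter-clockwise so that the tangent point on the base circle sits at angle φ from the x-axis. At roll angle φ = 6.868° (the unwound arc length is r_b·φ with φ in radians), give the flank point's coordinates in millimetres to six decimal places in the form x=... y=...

x=175.274897 y=0.099770

pitch radius r_p = m·N/2 = 4.842·78/2 = 188.838000
base radius r_b = r_p·cos α = 188.838000·cos 22.842° = 174.029105
roll angle φ = 6.868° = 0.11986921 rad
x = r_b·(cos φ + φ·sin φ) = 174.029105·(0.99282428 + 0.11986921·0.11958236) = 175.274897
y = r_b·(sin φ − φ·cos φ) = 174.029105·(0.11958236 − 0.11986921·0.99282428) = 0.099770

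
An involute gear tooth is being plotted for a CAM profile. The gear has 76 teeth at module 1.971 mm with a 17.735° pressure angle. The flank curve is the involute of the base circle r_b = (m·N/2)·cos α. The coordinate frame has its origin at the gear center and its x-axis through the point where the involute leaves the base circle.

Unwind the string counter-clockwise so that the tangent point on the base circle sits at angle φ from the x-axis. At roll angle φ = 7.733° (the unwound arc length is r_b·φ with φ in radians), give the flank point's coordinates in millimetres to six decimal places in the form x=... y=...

x=71.985308 y=0.058356

pitch radius r_p = m·N/2 = 1.971·76/2 = 74.898000
base radius r_b = r_p·cos α = 74.898000·cos 17.735° = 71.338516
roll angle φ = 7.733° = 0.13496631 rad
x = r_b·(cos φ + φ·sin φ) = 71.338516·(0.99090586 + 0.13496631·0.13455693) = 71.985308
y = r_b·(sin φ − φ·cos φ) = 71.338516·(0.13455693 − 0.13496631·0.99090586) = 0.058356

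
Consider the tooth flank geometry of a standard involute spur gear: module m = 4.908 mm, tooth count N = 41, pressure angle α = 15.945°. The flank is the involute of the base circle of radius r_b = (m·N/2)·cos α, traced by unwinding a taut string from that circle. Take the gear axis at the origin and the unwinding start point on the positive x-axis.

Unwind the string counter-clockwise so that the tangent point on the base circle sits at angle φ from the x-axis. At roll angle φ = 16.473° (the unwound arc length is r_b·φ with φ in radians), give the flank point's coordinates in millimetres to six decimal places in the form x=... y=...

pitch radius r_p = m·N/2 = 4.908·41/2 = 100.614000
base radius r_b = r_p·cos α = 100.614000·cos 15.945° = 96.742961
roll angle φ = 16.473° = 0.28750809 rad
x = r_b·(cos φ + φ·sin φ) = 96.742961·(0.95895347 + 0.28750809·0.28356348) = 100.659142
y = r_b·(sin φ − φ·cos φ) = 96.742961·(0.28356348 − 0.28750809·0.95895347) = 0.760071

x=100.659142 y=0.760071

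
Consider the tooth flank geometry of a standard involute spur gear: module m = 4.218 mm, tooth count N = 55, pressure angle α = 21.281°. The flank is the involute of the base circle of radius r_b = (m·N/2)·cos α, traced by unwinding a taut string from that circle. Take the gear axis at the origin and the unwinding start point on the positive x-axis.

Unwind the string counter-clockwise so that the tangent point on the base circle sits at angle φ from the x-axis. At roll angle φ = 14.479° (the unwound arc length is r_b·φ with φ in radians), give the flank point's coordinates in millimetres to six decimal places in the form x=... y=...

x=111.481780 y=0.577721

pitch radius r_p = m·N/2 = 4.218·55/2 = 115.995000
base radius r_b = r_p·cos α = 115.995000·cos 21.281° = 108.085491
roll angle φ = 14.479° = 0.25270622 rad
x = r_b·(cos φ + φ·sin φ) = 108.085491·(0.96823934 + 0.25270622·0.25002514) = 111.481780
y = r_b·(sin φ − φ·cos φ) = 108.085491·(0.25002514 − 0.25270622·0.96823934) = 0.577721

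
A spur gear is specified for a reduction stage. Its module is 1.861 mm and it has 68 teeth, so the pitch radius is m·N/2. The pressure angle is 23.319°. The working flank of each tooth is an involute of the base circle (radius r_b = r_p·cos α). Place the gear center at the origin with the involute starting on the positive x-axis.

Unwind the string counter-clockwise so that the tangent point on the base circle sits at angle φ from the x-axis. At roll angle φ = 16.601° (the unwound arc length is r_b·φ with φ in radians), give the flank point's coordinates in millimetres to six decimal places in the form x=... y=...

pitch radius r_p = m·N/2 = 1.861·68/2 = 63.274000
base radius r_b = r_p·cos α = 63.274000·cos 23.319° = 58.105474
roll angle φ = 16.601° = 0.28974211 rad
x = r_b·(cos φ + φ·sin φ) = 58.105474·(0.95831759 + 0.28974211·0.28570509) = 60.493515
y = r_b·(sin φ − φ·cos φ) = 58.105474·(0.28570509 − 0.28974211·0.95831759) = 0.467176

x=60.493515 y=0.467176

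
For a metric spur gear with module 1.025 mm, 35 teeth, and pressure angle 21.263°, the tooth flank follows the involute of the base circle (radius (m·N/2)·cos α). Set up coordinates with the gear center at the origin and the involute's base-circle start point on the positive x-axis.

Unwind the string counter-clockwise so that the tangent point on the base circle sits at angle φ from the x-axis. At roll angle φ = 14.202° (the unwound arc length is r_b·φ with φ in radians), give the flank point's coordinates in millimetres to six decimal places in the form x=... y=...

x=17.222086 y=0.084340

pitch radius r_p = m·N/2 = 1.025·35/2 = 17.937500
base radius r_b = r_p·cos α = 17.937500·cos 21.263° = 16.716416
roll angle φ = 14.202° = 0.24787166 rad
x = r_b·(cos φ + φ·sin φ) = 16.716416·(0.96943679 + 0.24787166·0.24534123) = 17.222086
y = r_b·(sin φ − φ·cos φ) = 16.716416·(0.24534123 − 0.24787166·0.96943679) = 0.084340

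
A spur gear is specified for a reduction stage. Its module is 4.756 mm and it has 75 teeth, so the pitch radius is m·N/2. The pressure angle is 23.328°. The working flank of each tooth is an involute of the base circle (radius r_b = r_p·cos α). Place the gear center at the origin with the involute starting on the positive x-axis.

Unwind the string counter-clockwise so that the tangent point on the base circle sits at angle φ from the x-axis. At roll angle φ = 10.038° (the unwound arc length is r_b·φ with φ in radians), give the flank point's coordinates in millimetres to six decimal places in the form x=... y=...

x=166.264524 y=0.292654

pitch radius r_p = m·N/2 = 4.756·75/2 = 178.350000
base radius r_b = r_p·cos α = 178.350000·cos 23.328° = 163.770417
roll angle φ = 10.038° = 0.17519615 rad
x = r_b·(cos φ + φ·sin φ) = 163.770417·(0.98469237 + 0.17519615·0.17430129) = 166.264524
y = r_b·(sin φ − φ·cos φ) = 163.770417·(0.17430129 − 0.17519615·0.98469237) = 0.292654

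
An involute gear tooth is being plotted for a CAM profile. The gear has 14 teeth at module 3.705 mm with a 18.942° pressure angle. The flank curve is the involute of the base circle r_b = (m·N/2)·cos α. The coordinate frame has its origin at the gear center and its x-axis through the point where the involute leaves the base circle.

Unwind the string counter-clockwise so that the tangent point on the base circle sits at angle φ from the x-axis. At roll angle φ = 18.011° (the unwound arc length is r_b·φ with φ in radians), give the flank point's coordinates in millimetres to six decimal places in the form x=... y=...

pitch radius r_p = m·N/2 = 3.705·14/2 = 25.935000
base radius r_b = r_p·cos α = 25.935000·cos 18.942° = 24.530559
roll angle φ = 18.011° = 0.31435125 rad
x = r_b·(cos φ + φ·sin φ) = 24.530559·(0.95099717 + 0.31435125·0.30919958) = 25.712796
y = r_b·(sin φ − φ·cos φ) = 24.530559·(0.30919958 − 0.31435125·0.95099717) = 0.251498

x=25.712796 y=0.251498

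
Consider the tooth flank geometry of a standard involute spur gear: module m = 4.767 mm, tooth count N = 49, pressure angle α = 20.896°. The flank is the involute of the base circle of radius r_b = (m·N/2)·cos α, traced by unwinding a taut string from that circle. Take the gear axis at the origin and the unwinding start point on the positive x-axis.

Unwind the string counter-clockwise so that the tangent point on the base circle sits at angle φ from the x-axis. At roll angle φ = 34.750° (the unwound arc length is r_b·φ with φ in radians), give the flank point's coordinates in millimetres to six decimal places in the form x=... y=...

pitch radius r_p = m·N/2 = 4.767·49/2 = 116.791500
base radius r_b = r_p·cos α = 116.791500·cos 20.896° = 109.110050
roll angle φ = 34.750° = 0.60650192 rad
x = r_b·(cos φ + φ·sin φ) = 109.110050·(0.82164694 + 0.60650192·0.56999676) = 127.369734
y = r_b·(sin φ − φ·cos φ) = 109.110050·(0.56999676 − 0.60650192·0.82164694) = 7.819516

x=127.369734 y=7.819516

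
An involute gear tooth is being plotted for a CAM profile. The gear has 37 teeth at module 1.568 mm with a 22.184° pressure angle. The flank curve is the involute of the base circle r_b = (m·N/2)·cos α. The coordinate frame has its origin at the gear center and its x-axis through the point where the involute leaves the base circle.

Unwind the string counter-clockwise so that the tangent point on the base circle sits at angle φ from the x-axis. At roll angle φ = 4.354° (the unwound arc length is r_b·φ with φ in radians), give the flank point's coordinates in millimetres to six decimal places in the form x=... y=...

pitch radius r_p = m·N/2 = 1.568·37/2 = 29.008000
base radius r_b = r_p·cos α = 29.008000·cos 22.184° = 26.860714
roll angle φ = 4.354° = 0.07599164 rad
x = r_b·(cos φ + φ·sin φ) = 26.860714·(0.99711402 + 0.07599164·0.07591852) = 26.938158
y = r_b·(sin φ − φ·cos φ) = 26.860714·(0.07591852 − 0.07599164·0.99711402) = 0.003927

x=26.938158 y=0.003927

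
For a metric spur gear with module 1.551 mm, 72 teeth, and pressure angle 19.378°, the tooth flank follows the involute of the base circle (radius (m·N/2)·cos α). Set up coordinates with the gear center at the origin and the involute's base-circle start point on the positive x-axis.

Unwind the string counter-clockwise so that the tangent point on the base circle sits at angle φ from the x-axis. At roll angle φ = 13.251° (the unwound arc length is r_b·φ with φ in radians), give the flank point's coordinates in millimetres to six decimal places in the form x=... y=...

x=54.062787 y=0.216033

pitch radius r_p = m·N/2 = 1.551·72/2 = 55.836000
base radius r_b = r_p·cos α = 55.836000·cos 19.378° = 52.672898
roll angle φ = 13.251° = 0.23127358 rad
x = r_b·(cos φ + φ·sin φ) = 52.672898·(0.97337526 + 0.23127358·0.22921738) = 54.062787
y = r_b·(sin φ − φ·cos φ) = 52.672898·(0.22921738 − 0.23127358·0.97337526) = 0.216033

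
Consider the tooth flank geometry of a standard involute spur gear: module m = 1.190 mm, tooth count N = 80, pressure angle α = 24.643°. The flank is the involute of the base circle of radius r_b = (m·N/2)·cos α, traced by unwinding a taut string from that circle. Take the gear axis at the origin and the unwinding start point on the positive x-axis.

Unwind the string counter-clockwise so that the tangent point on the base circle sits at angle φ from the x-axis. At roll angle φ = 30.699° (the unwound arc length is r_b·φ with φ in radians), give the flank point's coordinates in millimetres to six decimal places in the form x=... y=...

x=49.036332 y=2.155254

pitch radius r_p = m·N/2 = 1.190·80/2 = 47.600000
base radius r_b = r_p·cos α = 47.600000·cos 24.643° = 43.264756
roll angle φ = 30.699° = 0.53579863 rad
x = r_b·(cos φ + φ·sin φ) = 43.264756·(0.85986118 + 0.53579863·0.51052791) = 49.036332
y = r_b·(sin φ − φ·cos φ) = 43.264756·(0.51052791 − 0.53579863·0.85986118) = 2.155254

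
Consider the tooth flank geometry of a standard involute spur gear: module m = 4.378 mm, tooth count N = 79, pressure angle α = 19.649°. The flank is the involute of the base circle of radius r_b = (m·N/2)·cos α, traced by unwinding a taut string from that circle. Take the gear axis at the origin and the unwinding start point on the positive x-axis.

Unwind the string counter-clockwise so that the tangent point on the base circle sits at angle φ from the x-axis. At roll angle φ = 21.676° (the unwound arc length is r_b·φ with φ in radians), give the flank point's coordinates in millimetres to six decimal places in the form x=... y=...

x=174.102247 y=2.897594

pitch radius r_p = m·N/2 = 4.378·79/2 = 172.931000
base radius r_b = r_p·cos α = 172.931000·cos 19.649° = 162.861267
roll angle φ = 21.676° = 0.37831757 rad
x = r_b·(cos φ + φ·sin φ) = 162.861267·(0.92928737 + 0.37831757·0.36935753) = 174.102247
y = r_b·(sin φ − φ·cos φ) = 162.861267·(0.36935753 − 0.37831757·0.92928737) = 2.897594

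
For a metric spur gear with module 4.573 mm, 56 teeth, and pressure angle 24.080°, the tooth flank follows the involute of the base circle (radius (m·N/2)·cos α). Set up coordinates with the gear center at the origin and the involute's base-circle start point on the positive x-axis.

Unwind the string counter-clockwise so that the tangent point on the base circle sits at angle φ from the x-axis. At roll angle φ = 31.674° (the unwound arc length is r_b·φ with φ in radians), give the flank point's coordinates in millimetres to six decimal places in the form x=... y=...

pitch radius r_p = m·N/2 = 4.573·56/2 = 128.044000
base radius r_b = r_p·cos α = 128.044000·cos 24.080° = 116.901183
roll angle φ = 31.674° = 0.55281559 rad
x = r_b·(cos φ + φ·sin φ) = 116.901183·(0.85104947 + 0.55281559·0.52508551) = 133.422234
y = r_b·(sin φ − φ·cos φ) = 116.901183·(0.52508551 − 0.55281559·0.85104947) = 6.384219

x=133.422234 y=6.384219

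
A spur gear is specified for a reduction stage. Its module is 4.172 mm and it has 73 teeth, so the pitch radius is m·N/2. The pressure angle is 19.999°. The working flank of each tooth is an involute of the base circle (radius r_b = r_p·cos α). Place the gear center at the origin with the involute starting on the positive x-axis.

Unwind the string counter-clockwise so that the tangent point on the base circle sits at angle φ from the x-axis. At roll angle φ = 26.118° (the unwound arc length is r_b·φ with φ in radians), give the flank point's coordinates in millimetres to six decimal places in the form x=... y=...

pitch radius r_p = m·N/2 = 4.172·73/2 = 152.278000
base radius r_b = r_p·cos α = 152.278000·cos 19.999° = 143.095422
roll angle φ = 26.118° = 0.45584509 rad
x = r_b·(cos φ + φ·sin φ) = 143.095422·(0.89788932 + 0.45584509·0.44022127) = 157.199197
y = r_b·(sin φ − φ·cos φ) = 143.095422·(0.44022127 − 0.45584509·0.89788932) = 4.424915

x=157.199197 y=4.424915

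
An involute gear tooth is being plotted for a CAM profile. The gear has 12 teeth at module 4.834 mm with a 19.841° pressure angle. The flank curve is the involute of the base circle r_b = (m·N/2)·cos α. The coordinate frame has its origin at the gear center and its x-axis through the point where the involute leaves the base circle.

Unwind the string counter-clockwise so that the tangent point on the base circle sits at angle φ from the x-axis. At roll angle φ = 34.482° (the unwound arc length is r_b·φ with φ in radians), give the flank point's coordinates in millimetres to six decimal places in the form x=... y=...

x=31.784535 y=1.911422

pitch radius r_p = m·N/2 = 4.834·12/2 = 29.004000
base radius r_b = r_p·cos α = 29.004000·cos 19.841° = 27.282268
roll angle φ = 34.482° = 0.60182443 rad
x = r_b·(cos φ + φ·sin φ) = 27.282268·(0.82430409 + 0.60182443·0.56614730) = 31.784535
y = r_b·(sin φ − φ·cos φ) = 27.282268·(0.56614730 − 0.60182443·0.82430409) = 1.911422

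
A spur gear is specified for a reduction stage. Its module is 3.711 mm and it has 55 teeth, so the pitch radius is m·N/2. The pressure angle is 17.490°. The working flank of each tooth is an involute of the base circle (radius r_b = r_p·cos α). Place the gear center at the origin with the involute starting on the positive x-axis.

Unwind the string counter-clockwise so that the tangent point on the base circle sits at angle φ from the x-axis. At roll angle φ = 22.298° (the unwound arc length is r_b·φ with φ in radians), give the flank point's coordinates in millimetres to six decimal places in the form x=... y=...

pitch radius r_p = m·N/2 = 3.711·55/2 = 102.052500
base radius r_b = r_p·cos α = 102.052500·cos 17.490° = 97.334554
roll angle φ = 22.298° = 0.38917352 rad
x = r_b·(cos φ + φ·sin φ) = 97.334554·(0.92522296 + 0.38917352·0.37942386) = 104.428752
y = r_b·(sin φ − φ·cos φ) = 97.334554·(0.37942386 − 0.38917352·0.92522296) = 1.883578

x=104.428752 y=1.883578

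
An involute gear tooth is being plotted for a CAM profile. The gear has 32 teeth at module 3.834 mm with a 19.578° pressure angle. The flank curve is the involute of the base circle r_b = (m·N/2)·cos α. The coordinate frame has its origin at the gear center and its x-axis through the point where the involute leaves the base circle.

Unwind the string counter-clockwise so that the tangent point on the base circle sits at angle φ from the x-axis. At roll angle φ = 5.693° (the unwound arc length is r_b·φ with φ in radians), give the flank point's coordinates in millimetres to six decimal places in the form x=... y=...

pitch radius r_p = m·N/2 = 3.834·32/2 = 61.344000
base radius r_b = r_p·cos α = 61.344000·cos 19.578° = 57.797469
roll angle φ = 5.693° = 0.09936159 rad
x = r_b·(cos φ + φ·sin φ) = 57.797469·(0.99506770 + 0.09936159·0.09919818) = 58.082075
y = r_b·(sin φ − φ·cos φ) = 57.797469·(0.09919818 − 0.09936159·0.99506770) = 0.018881

x=58.082075 y=0.018881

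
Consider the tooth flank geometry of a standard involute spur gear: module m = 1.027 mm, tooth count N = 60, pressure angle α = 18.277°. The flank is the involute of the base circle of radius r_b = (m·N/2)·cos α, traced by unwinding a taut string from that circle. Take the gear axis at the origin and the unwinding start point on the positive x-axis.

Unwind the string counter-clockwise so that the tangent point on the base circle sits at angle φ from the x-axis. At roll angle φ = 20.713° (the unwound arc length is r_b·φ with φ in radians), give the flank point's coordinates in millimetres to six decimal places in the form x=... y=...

x=31.105377 y=0.454741

pitch radius r_p = m·N/2 = 1.027·60/2 = 30.810000
base radius r_b = r_p·cos α = 30.810000·cos 18.277° = 29.255680
roll angle φ = 20.713° = 0.36151005 rad
x = r_b·(cos φ + φ·sin φ) = 29.255680·(0.93536381 + 0.36151005·0.35368708) = 31.105377
y = r_b·(sin φ − φ·cos φ) = 29.255680·(0.35368708 − 0.36151005·0.93536381) = 0.454741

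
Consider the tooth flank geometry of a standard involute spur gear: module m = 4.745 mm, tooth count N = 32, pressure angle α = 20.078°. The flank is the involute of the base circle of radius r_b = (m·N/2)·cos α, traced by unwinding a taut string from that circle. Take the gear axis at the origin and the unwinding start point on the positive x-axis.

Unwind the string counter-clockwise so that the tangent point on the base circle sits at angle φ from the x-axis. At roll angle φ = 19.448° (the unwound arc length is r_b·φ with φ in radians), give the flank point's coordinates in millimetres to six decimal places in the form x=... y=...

x=75.296209 y=0.918862

pitch radius r_p = m·N/2 = 4.745·32/2 = 75.920000
base radius r_b = r_p·cos α = 75.920000·cos 20.078° = 71.306048
roll angle φ = 19.448° = 0.33943163 rad
x = r_b·(cos φ + φ·sin φ) = 71.306048·(0.94294406 + 0.33943163·0.33295121) = 75.296209
y = r_b·(sin φ − φ·cos φ) = 71.306048·(0.33295121 − 0.33943163·0.94294406) = 0.918862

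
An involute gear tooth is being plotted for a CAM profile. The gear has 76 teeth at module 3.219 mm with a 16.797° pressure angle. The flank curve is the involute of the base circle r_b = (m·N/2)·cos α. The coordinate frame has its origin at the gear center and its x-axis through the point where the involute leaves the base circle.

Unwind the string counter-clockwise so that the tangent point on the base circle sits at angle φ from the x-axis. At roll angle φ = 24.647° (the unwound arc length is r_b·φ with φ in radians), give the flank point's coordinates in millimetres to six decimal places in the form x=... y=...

pitch radius r_p = m·N/2 = 3.219·76/2 = 122.322000
base radius r_b = r_p·cos α = 122.322000·cos 16.797° = 117.103087
roll angle φ = 24.647° = 0.43017130 rad
x = r_b·(cos φ + φ·sin φ) = 117.103087·(0.90889433 + 0.43017130·0.41702650) = 127.441785
y = r_b·(sin φ − φ·cos φ) = 117.103087·(0.41702650 − 0.43017130·0.90889433) = 3.050096

x=127.441785 y=3.050096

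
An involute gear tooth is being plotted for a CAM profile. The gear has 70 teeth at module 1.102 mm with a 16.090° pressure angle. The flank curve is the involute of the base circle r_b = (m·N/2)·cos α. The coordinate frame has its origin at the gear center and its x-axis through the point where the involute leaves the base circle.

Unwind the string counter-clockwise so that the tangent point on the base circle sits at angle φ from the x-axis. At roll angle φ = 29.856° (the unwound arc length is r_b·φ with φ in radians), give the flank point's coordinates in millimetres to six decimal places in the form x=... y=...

pitch radius r_p = m·N/2 = 1.102·70/2 = 38.570000
base radius r_b = r_p·cos α = 38.570000·cos 16.090° = 37.059118
roll angle φ = 29.856° = 0.52108550 rad
x = r_b·(cos φ + φ·sin φ) = 37.059118·(0.86727930 + 0.52108550·0.49782186) = 41.754029
y = r_b·(sin φ − φ·cos φ) = 37.059118·(0.49782186 − 0.52108550·0.86727930) = 1.700835

x=41.754029 y=1.700835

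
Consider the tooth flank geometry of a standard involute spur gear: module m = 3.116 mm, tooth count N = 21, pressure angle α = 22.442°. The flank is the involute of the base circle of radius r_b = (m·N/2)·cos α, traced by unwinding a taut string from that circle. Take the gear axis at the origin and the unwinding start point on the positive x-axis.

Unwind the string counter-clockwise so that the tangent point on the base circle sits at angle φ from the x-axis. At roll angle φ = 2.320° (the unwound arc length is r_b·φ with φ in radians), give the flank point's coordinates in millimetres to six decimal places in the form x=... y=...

x=30.264930 y=0.000669

pitch radius r_p = m·N/2 = 3.116·21/2 = 32.718000
base radius r_b = r_p·cos α = 32.718000·cos 22.442° = 30.240150
roll angle φ = 2.320° = 0.04049164 rad
x = r_b·(cos φ + φ·sin φ) = 30.240150·(0.99918033 + 0.04049164·0.04048057) = 30.264930
y = r_b·(sin φ − φ·cos φ) = 30.240150·(0.04048057 − 0.04049164·0.99918033) = 0.000669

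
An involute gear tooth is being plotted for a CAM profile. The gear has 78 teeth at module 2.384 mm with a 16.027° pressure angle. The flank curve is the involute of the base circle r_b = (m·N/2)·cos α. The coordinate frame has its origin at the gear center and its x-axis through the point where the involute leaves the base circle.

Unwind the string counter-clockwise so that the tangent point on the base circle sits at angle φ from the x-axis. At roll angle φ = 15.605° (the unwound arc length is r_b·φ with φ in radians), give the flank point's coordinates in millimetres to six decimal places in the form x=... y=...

pitch radius r_p = m·N/2 = 2.384·78/2 = 92.976000
base radius r_b = r_p·cos α = 92.976000·cos 16.027° = 89.362181
roll angle φ = 15.605° = 0.27235863 rad
x = r_b·(cos φ + φ·sin φ) = 89.362181·(0.96313910 + 0.27235863·0.26900387) = 92.615377
y = r_b·(sin φ − φ·cos φ) = 89.362181·(0.26900387 − 0.27235863·0.96313910) = 0.597353

x=92.615377 y=0.597353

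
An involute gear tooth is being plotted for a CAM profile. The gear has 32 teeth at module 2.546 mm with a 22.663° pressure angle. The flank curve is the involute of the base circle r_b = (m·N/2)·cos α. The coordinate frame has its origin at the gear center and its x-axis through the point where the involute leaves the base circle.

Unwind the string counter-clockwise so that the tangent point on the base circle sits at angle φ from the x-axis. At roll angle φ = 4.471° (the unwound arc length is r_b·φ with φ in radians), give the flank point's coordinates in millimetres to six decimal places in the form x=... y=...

x=37.704931 y=0.005950

pitch radius r_p = m·N/2 = 2.546·32/2 = 40.736000
base radius r_b = r_p·cos α = 40.736000·cos 22.663° = 37.590655
roll angle φ = 4.471° = 0.07803367 rad
x = r_b·(cos φ + φ·sin φ) = 37.590655·(0.99695692 + 0.07803367·0.07795450) = 37.704931
y = r_b·(sin φ − φ·cos φ) = 37.590655·(0.07795450 − 0.07803367·0.99695692) = 0.005950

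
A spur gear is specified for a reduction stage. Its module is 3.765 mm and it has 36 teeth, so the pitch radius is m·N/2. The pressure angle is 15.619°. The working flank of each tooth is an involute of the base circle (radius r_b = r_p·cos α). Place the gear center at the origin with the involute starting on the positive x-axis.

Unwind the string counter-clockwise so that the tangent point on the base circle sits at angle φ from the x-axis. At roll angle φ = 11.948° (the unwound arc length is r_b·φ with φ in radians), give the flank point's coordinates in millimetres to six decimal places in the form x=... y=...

x=66.671186 y=0.196428

pitch radius r_p = m·N/2 = 3.765·36/2 = 67.770000
base radius r_b = r_p·cos α = 67.770000·cos 15.619° = 65.267480
roll angle φ = 11.948° = 0.20853194 rad
x = r_b·(cos φ + φ·sin φ) = 65.267480·(0.97833589 + 0.20853194·0.20702387) = 66.671186
y = r_b·(sin φ − φ·cos φ) = 65.267480·(0.20702387 − 0.20853194·0.97833589) = 0.196428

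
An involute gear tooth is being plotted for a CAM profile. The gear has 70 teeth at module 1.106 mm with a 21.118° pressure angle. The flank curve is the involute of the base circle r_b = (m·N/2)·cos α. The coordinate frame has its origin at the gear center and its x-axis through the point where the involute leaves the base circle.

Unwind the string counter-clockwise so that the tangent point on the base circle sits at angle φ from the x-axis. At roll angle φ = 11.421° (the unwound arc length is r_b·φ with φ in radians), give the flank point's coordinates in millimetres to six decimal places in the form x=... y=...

x=36.820545 y=0.094957

pitch radius r_p = m·N/2 = 1.106·70/2 = 38.710000
base radius r_b = r_p·cos α = 38.710000·cos 21.118° = 36.110252
roll angle φ = 11.421° = 0.19933405 rad
x = r_b·(cos φ + φ·sin φ) = 36.110252·(0.98019866 + 0.19933405·0.19801662) = 36.820545
y = r_b·(sin φ − φ·cos φ) = 36.110252·(0.19801662 − 0.19933405·0.98019866) = 0.094957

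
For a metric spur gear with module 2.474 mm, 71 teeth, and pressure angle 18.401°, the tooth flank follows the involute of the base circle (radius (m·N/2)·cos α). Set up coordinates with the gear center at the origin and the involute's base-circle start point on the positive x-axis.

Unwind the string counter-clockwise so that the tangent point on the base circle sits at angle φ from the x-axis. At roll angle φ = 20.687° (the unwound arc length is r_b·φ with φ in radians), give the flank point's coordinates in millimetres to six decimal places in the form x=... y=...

pitch radius r_p = m·N/2 = 2.474·71/2 = 87.827000
base radius r_b = r_p·cos α = 87.827000·cos 18.401° = 83.336450
roll angle φ = 20.687° = 0.36105626 rad
x = r_b·(cos φ + φ·sin φ) = 83.336450·(0.93552421 + 0.36105626·0.35326259) = 88.592636
y = r_b·(sin φ − φ·cos φ) = 83.336450·(0.35326259 − 0.36105626·0.93552421) = 1.290525

x=88.592636 y=1.290525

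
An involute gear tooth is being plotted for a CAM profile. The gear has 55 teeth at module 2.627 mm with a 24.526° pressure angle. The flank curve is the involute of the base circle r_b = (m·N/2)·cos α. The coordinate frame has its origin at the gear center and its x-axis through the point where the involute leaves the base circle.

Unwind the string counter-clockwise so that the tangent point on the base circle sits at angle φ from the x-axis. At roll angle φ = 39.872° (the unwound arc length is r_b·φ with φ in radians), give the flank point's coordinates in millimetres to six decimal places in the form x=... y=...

pitch radius r_p = m·N/2 = 2.627·55/2 = 72.242500
base radius r_b = r_p·cos α = 72.242500·cos 24.526° = 65.724276
roll angle φ = 39.872° = 0.69589768 rad
x = r_b·(cos φ + φ·sin φ) = 65.724276·(0.76747853 + 0.69589768·0.64107465) = 79.763039
y = r_b·(sin φ − φ·cos φ) = 65.724276·(0.64107465 − 0.69589768·0.76747853) = 7.031717

x=79.763039 y=7.031717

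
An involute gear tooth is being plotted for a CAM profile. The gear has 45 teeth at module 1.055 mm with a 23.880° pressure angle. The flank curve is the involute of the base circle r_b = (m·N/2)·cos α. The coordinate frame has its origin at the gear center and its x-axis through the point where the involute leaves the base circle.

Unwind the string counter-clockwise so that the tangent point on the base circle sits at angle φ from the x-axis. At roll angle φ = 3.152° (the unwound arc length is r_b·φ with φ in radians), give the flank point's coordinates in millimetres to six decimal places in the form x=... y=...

pitch radius r_p = m·N/2 = 1.055·45/2 = 23.737500
base radius r_b = r_p·cos α = 23.737500·cos 23.880° = 21.705459
roll angle φ = 3.152° = 0.05501278 rad
x = r_b·(cos φ + φ·sin φ) = 21.705459·(0.99848718 + 0.05501278·0.05498503) = 21.738279
y = r_b·(sin φ − φ·cos φ) = 21.705459·(0.05498503 − 0.05501278·0.99848718) = 0.001204

x=21.738279 y=0.001204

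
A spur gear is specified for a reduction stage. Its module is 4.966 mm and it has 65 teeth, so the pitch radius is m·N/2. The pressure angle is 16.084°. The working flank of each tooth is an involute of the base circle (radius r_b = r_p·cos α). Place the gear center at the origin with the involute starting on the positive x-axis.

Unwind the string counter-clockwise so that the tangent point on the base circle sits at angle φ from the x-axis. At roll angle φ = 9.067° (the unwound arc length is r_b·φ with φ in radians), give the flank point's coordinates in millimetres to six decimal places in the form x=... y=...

pitch radius r_p = m·N/2 = 4.966·65/2 = 161.395000
base radius r_b = r_p·cos α = 161.395000·cos 16.084° = 155.077444
roll angle φ = 9.067° = 0.15824900 rad
x = r_b·(cos φ + φ·sin φ) = 155.077444·(0.98750474 + 0.15824900·0.15758933) = 157.007087
y = r_b·(sin φ − φ·cos φ) = 155.077444·(0.15758933 − 0.15824900·0.98750474) = 0.204344

x=157.007087 y=0.204344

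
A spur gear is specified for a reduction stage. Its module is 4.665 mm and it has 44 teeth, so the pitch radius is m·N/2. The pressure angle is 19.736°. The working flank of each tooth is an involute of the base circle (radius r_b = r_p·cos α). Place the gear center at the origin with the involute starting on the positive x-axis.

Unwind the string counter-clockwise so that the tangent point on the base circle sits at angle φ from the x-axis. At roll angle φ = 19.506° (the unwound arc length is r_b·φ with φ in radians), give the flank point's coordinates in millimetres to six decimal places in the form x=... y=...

pitch radius r_p = m·N/2 = 4.665·44/2 = 102.630000
base radius r_b = r_p·cos α = 102.630000·cos 19.736° = 96.601366
roll angle φ = 19.506° = 0.34044392 rad
x = r_b·(cos φ + φ·sin φ) = 96.601366·(0.94260653 + 0.34044392·0.33390557) = 102.038347
y = r_b·(sin φ − φ·cos φ) = 96.601366·(0.33390557 − 0.34044392·0.94260653) = 1.255905

x=102.038347 y=1.255905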